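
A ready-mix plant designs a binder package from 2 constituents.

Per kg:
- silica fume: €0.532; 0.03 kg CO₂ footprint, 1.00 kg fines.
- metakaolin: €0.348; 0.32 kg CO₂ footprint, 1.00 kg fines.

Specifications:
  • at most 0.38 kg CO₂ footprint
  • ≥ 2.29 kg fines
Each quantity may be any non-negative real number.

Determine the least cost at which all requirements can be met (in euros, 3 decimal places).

€1.021

Set it up as a linear program. Let x1 = kg of silica fume, x2 = kg of metakaolin.
min 0.532x1 + 0.348x2 with:
  0.03x1 + 0.32x2 ≤ 0.38   (CO₂ footprint)
  1x1 + 1x2 ≥ 2.29   (fines)
  x1, x2 ≥ 0.
Both inputs are positive at the optimum. Binding constraints: CO₂ footprint and fines.
Optimal quantities: silica fume = 1.217 kg, metakaolin = 1.073 kg.
Cost = 0.532·1.217 + 0.348·1.073 = 1.02085.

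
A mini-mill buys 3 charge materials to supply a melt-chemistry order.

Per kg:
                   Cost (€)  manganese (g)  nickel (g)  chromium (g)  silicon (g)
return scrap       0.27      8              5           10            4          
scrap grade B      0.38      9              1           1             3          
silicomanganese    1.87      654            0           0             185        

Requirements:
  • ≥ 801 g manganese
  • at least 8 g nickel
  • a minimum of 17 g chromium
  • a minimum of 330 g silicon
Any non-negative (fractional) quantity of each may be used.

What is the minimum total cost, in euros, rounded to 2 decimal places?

Let x1 = kg of return scrap, x2 = kg of scrap grade B, x3 = kg of silicomanganese.
Minimize 0.27x1 + 0.38x2 + 1.87x3 with:
  8x1 + 9x2 + 654x3 ≥ 801   (manganese)
  5x1 + 1x2 ≥ 8   (nickel)
  10x1 + 1x2 ≥ 17   (chromium)
  4x1 + 3x2 + 185x3 ≥ 330   (silicon)
  x1, x2, x3 ≥ 0.
The optimal basis is {return scrap, silicomanganese}; scrap grade B drops out. Binding constraints: chromium and silicon.
Solving gives x1 = 1.7, x3 = 1.747.
Total cost: 0.27·1.7 + 1.87·1.747 = 3.7259.

€3.73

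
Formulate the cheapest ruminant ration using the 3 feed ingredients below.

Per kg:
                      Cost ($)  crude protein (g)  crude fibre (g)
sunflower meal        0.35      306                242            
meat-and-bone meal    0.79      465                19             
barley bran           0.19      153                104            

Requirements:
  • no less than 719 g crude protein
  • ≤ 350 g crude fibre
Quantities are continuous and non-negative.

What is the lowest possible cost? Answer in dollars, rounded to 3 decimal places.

$0.984

Let x1 = kg of sunflower meal, x2 = kg of meat-and-bone meal, x3 = kg of barley bran.
Minimise 0.35x1 + 0.79x2 + 0.19x3 s.t.:
  306x1 + 465x2 + 153x3 ≥ 719   (crude protein)
  242x1 + 19x2 + 104x3 ≤ 350   (crude fibre)
  x1, x2, x3 ≥ 0.
The optimal basis is {sunflower meal, meat-and-bone meal}; barley bran drops out. The crude protein and crude fibre requirements are met with equality.
That vertex is x1 = 1.397, x2 = 0.6269.
Hence cost = 0.35·1.397 + 0.79·0.6269 = $0.98420.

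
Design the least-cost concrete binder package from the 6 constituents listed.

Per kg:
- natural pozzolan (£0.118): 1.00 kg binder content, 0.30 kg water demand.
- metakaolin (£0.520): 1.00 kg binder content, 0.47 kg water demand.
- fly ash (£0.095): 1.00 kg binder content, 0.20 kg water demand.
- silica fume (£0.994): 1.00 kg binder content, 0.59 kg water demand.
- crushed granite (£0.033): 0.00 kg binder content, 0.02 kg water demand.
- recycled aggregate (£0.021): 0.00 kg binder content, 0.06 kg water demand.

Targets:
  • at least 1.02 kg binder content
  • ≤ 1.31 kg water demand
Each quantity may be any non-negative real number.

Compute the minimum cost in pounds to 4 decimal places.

£0.0969

This is a linear program. Let x1 = kg of natural pozzolan, x2 = kg of metakaolin, x3 = kg of fly ash, x4 = kg of silica fume, x5 = kg of crushed granite, x6 = kg of recycled aggregate.
Minimise 0.118x1 + 0.52x2 + 0.095x3 + 0.994x4 + 0.033x5 + 0.021x6 s.t.:
  1x1 + 1x2 + 1x3 + 1x4 ≥ 1.02   (binder content)
  0.3x1 + 0.47x2 + 0.2x3 + 0.59x4 + 0.02x5 + 0.06x6 ≤ 1.31   (water demand)
  x1, x2, x3, x4, x5, x6 ≥ 0.
The optimal basis is {fly ash}; natural pozzolan, metakaolin, silica fume, crushed granite, recycled aggregate drop out. There the binder content constraint is tight.
Solving gives x3 = 1.02.
Cost = 0.095·1.02 = 0.096900.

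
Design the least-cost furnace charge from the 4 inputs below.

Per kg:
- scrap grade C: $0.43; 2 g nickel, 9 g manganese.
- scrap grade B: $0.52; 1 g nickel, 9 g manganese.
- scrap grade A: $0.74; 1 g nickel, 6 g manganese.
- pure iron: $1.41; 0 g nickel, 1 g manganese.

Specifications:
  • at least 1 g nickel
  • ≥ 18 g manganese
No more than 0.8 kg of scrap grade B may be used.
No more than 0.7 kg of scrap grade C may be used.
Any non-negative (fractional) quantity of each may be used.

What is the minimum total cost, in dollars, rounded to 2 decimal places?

Let x1 = kg of scrap grade C, x2 = kg of scrap grade B, x3 = kg of scrap grade A, x4 = kg of pure iron.
min 0.43x1 + 0.52x2 + 0.74x3 + 1.41x4 s.t.:
  2x1 + 1x2 + 1x3 ≥ 1   (nickel)
  9x1 + 9x2 + 6x3 + 1x4 ≥ 18   (manganese)
  x2 ≤ 0.8
  x1 ≤ 0.7
  x1, x2, x3, x4 ≥ 0.
The cheapest feasible vertex uses only scrap grade C, scrap grade B, scrap grade A; pure iron is not used. Binding constraints: manganese, the scrap grade B cap, the scrap grade C cap.
Optimal quantities: scrap grade C = 0.7 kg, scrap grade B = 0.8 kg, scrap grade A = 0.75 kg.
Cost = 0.43·0.7 + 0.52·0.8 + 0.74·0.75 = 1.2720.

$1.27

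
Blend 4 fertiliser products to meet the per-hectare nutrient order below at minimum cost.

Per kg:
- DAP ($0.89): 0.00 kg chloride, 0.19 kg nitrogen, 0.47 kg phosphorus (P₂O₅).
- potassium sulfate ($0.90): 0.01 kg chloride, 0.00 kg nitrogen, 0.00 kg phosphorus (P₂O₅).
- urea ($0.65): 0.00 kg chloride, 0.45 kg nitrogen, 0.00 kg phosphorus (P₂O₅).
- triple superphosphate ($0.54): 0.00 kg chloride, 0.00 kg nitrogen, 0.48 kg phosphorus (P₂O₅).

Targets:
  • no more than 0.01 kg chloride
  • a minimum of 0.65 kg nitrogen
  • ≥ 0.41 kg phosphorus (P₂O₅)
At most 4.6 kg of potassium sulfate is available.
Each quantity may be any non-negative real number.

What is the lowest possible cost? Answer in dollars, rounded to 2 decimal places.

Let x1 = kg of DAP, x2 = kg of potassium sulfate, x3 = kg of urea, x4 = kg of triple superphosphate.
min 0.89x1 + 0.9x2 + 0.65x3 + 0.54x4 s.t.:
  0.01x2 ≤ 0.01   (chloride)
  0.19x1 + 0.45x3 ≥ 0.65   (nitrogen)
  0.47x1 + 0.48x4 ≥ 0.41   (phosphorus (P₂O₅))
  x2 ≤ 4.6
  x1, x2, x3, x4 ≥ 0.
At the optimum only urea, triple superphosphate are positive (DAP, potassium sulfate = 0). Binding constraints: nitrogen and phosphorus (P₂O₅).
That vertex is x3 = 1.444, x4 = 0.8542.
Hence cost = 0.65·1.444 + 0.54·0.8542 = $1.3999.

$1.40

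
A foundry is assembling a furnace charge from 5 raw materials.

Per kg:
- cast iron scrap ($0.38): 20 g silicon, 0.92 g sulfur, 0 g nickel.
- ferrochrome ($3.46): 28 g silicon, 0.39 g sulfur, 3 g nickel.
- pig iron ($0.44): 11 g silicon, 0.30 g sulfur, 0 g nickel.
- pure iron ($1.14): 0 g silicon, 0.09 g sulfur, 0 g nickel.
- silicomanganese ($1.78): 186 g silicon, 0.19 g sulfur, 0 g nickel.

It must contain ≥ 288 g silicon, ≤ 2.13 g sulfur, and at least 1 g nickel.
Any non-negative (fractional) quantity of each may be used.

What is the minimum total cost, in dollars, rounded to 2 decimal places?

$3.82

Let x1 = kg of cast iron scrap, x2 = kg of ferrochrome, x3 = kg of pig iron, x4 = kg of pure iron, x5 = kg of silicomanganese.
Minimize 0.38x1 + 3.46x2 + 0.44x3 + 1.14x4 + 1.78x5 s.t.:
  20x1 + 28x2 + 11x3 + 186x5 ≥ 288   (silicon)
  0.92x1 + 0.39x2 + 0.3x3 + 0.09x4 + 0.19x5 ≤ 2.13   (sulfur)
  3x2 ≥ 1   (nickel)
  x1, x2, x3, x4, x5 ≥ 0.
The minimum-cost mix takes nothing from cast iron scrap, pig iron, pure iron — only ferrochrome, silicomanganese. Binding constraints: silicon and nickel.
Optimal quantities: ferrochrome = 0.3333 kg, silicomanganese = 1.498 kg.
Cost = 3.46·0.3333 + 1.78·1.498 = 3.8197.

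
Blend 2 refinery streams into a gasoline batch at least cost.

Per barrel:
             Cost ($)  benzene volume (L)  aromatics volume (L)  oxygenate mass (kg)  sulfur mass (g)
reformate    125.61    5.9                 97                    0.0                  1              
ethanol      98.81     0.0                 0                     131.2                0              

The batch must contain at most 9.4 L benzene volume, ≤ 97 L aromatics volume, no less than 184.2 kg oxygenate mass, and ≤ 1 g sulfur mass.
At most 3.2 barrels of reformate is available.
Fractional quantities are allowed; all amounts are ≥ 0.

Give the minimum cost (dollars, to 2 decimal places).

This is a linear program. Let x1 = barrels of reformate, x2 = barrels of ethanol.
Minimise 125.61x1 + 98.81x2 subject to:
  5.9x1 ≤ 9.4   (benzene volume)
  97x1 ≤ 97   (aromatics volume)
  131.2x2 ≥ 184.2   (oxygenate mass)
  1x1 ≤ 1   (sulfur mass)
  x1 ≤ 3.2
  x1, x2 ≥ 0.
At the optimum only ethanol is positive (reformate = 0). Binding constraint: oxygenate mass.
So ethanol = 1.404 barrels.
Total cost: 98.81·1.404 = 138.7292.

$138.73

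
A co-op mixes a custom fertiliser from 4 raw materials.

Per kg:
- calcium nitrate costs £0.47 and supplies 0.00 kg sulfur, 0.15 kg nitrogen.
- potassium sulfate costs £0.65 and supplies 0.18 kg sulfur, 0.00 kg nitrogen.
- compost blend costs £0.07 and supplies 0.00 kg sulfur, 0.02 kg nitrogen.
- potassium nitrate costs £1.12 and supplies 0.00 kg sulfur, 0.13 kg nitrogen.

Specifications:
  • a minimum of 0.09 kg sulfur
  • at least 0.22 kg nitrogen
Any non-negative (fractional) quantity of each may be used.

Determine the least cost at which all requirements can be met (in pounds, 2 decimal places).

£1.01

This is a linear program. Let x1 = kg of calcium nitrate, x2 = kg of potassium sulfate, x3 = kg of compost blend, x4 = kg of potassium nitrate.
min 0.47x1 + 0.65x2 + 0.07x3 + 1.12x4 s.t.:
  0.18x2 ≥ 0.09   (sulfur)
  0.15x1 + 0.02x3 + 0.13x4 ≥ 0.22   (nitrogen)
  x1, x2, x3, x4 ≥ 0.
The cheapest feasible vertex uses only calcium nitrate, potassium sulfate; compost blend, potassium nitrate are not used. There the sulfur and nitrogen constraints are tight.
Solving gives x1 = 1.467, x2 = 0.5.
Cost = 0.47·1.467 + 0.65·0.5 = 1.0145.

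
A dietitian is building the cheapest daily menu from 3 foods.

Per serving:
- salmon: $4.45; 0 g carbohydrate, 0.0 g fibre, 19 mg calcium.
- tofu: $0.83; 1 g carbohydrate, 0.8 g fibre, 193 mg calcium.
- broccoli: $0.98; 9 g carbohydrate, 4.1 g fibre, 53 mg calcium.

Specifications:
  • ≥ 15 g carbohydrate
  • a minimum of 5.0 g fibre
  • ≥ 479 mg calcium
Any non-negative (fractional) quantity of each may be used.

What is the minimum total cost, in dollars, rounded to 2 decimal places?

This is a linear program. Let x1 = servings of salmon, x2 = servings of tofu, x3 = servings of broccoli.
Minimize 4.45x1 + 0.83x2 + 0.98x3 subject to:
  1x2 + 9x3 ≥ 15   (carbohydrate)
  0.8x2 + 4.1x3 ≥ 5   (fibre)
  19x1 + 193x2 + 53x3 ≥ 479   (calcium)
  x1, x2, x3 ≥ 0.
The optimal basis is {tofu, broccoli}; salmon drops out. Binding constraints: carbohydrate and calcium.
That vertex is x2 = 2.088, x3 = 1.435.
Cost = 0.83·2.088 + 0.98·1.435 = 3.1393.

$3.14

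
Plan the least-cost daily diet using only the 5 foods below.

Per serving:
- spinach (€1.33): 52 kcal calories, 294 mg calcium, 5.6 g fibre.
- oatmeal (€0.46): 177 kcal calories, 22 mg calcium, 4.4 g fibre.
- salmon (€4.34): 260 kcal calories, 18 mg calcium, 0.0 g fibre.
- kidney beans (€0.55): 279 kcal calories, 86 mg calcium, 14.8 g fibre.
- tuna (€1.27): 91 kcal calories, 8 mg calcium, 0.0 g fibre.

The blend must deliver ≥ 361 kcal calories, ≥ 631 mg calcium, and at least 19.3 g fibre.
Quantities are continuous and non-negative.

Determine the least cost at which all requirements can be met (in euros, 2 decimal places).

This is a linear program. Let x1 = servings of spinach, x2 = servings of oatmeal, x3 = servings of salmon, x4 = servings of kidney beans, x5 = servings of tuna.
min 1.33x1 + 0.46x2 + 4.34x3 + 0.55x4 + 1.27x5 with:
  52x1 + 177x2 + 260x3 + 279x4 + 91x5 ≥ 361   (calories)
  294x1 + 22x2 + 18x3 + 86x4 + 8x5 ≥ 631   (calcium)
  5.6x1 + 4.4x2 + 14.8x4 ≥ 19.3   (fibre)
  x1, x2, x3, x4, x5 ≥ 0.
The cheapest feasible vertex uses only spinach, kidney beans; oatmeal, salmon, tuna are not used. There the calories and calcium constraints are tight.
So spinach = 1.87 servings, kidney beans = 0.9454 servings.
Objective = 1.33·1.87 + 0.55·0.9454 = 3.0071.

€3.01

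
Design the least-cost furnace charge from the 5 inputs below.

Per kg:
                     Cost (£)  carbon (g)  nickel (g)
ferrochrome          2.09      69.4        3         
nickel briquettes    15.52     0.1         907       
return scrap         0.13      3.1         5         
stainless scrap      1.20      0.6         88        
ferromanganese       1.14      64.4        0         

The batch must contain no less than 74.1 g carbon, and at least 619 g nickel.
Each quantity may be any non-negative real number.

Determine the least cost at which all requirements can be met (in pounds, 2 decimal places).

£9.68

Let x1 = kg of ferrochrome, x2 = kg of nickel briquettes, x3 = kg of return scrap, x4 = kg of stainless scrap, x5 = kg of ferromanganese.
min 2.09x1 + 15.52x2 + 0.13x3 + 1.2x4 + 1.14x5 with:
  69.4x1 + 0.1x2 + 3.1x3 + 0.6x4 + 64.4x5 ≥ 74.1   (carbon)
  3x1 + 907x2 + 5x3 + 88x4 ≥ 619   (nickel)
  x1, x2, x3, x4, x5 ≥ 0.
The optimal basis is {stainless scrap, ferromanganese}; ferrochrome, nickel briquettes, return scrap drop out. The carbon and nickel requirements are met with equality.
Optimal quantities: stainless scrap = 7.034 kg, ferromanganese = 1.085 kg.
Hence cost = 1.2·7.034 + 1.14·1.085 = £9.6777.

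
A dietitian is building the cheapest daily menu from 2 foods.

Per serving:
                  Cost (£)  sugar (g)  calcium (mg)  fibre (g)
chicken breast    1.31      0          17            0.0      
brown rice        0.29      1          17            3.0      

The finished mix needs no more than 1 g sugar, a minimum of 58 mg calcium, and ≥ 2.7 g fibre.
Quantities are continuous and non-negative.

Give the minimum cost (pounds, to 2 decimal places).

£3.45

This is a linear program. Let x1 = servings of chicken breast, x2 = servings of brown rice.
Minimize 1.31x1 + 0.29x2 with:
  1x2 ≤ 1   (sugar)
  17x1 + 17x2 ≥ 58   (calcium)
  3x2 ≥ 2.7   (fibre)
  x1, x2 ≥ 0.
Both inputs are positive at the optimum. The sugar and calcium requirements are met with equality.
Optimal quantities: chicken breast = 2.412 servings, brown rice = 1 serving.
Hence cost = 1.31·2.412 + 0.29·1 = £3.4497.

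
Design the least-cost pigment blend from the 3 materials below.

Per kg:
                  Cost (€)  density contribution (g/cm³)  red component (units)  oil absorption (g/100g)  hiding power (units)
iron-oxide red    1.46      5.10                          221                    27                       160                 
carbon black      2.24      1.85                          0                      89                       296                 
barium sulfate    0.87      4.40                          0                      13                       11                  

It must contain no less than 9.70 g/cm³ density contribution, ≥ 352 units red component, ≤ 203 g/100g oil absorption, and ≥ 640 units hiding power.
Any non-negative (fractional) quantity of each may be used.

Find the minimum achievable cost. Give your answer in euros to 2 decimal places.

Let x1 = kg of iron-oxide red, x2 = kg of carbon black, x3 = kg of barium sulfate.
min 1.46x1 + 2.24x2 + 0.87x3 s.t.:
  5.1x1 + 1.85x2 + 4.4x3 ≥ 9.7   (density contribution)
  221x1 ≥ 352   (red component)
  27x1 + 89x2 + 13x3 ≤ 203   (oil absorption)
  160x1 + 296x2 + 11x3 ≥ 640   (hiding power)
  x1, x2, x3 ≥ 0.
At the optimum only iron-oxide red, carbon black are positive (barium sulfate = 0). Binding constraints: red component and hiding power.
So iron-oxide red = 1.593 kg, carbon black = 1.301 kg.
Hence cost = 1.46·1.593 + 2.24·1.301 = €5.2400.

€5.24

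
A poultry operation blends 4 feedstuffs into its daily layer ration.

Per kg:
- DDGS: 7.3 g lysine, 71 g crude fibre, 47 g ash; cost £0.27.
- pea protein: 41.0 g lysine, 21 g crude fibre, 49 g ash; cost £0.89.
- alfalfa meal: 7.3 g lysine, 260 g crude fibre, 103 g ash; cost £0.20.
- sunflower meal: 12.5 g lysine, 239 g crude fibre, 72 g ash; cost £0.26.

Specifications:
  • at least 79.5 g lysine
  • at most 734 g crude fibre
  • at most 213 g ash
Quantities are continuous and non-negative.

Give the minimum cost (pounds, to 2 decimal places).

£1.70

Set it up as a linear program. Let x1 = kg of DDGS, x2 = kg of pea protein, x3 = kg of alfalfa meal, x4 = kg of sunflower meal.
Minimise 0.27x1 + 0.89x2 + 0.2x3 + 0.26x4 subject to:
  7.3x1 + 41x2 + 7.3x3 + 12.5x4 ≥ 79.5   (lysine)
  71x1 + 21x2 + 260x3 + 239x4 ≤ 734   (crude fibre)
  47x1 + 49x2 + 103x3 + 72x4 ≤ 213   (ash)
  x1, x2, x3, x4 ≥ 0.
At the optimum only pea protein, sunflower meal are positive (DDGS, alfalfa meal = 0). Binding constraints: lysine and ash.
That vertex is x2 = 1.309, x4 = 2.068.
Total cost: 0.89·1.309 + 0.26·2.068 = 1.7027.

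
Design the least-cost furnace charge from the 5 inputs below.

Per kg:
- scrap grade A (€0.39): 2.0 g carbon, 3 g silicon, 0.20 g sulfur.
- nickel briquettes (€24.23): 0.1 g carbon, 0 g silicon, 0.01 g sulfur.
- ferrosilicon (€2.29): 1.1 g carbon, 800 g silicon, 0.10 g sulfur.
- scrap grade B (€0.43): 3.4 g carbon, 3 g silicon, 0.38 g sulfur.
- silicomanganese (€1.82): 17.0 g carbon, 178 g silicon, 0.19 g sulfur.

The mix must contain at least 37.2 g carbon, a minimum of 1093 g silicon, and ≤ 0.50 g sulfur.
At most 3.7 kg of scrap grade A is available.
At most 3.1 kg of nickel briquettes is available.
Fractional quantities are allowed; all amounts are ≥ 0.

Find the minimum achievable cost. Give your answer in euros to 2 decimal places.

Set it up as a linear program. Let x1 = kg of scrap grade A, x2 = kg of nickel briquettes, x3 = kg of ferrosilicon, x4 = kg of scrap grade B, x5 = kg of silicomanganese.
Minimise 0.39x1 + 24.23x2 + 2.29x3 + 0.43x4 + 1.82x5 s.t.:
  2x1 + 0.1x2 + 1.1x3 + 3.4x4 + 17x5 ≥ 37.2   (carbon)
  3x1 + 800x3 + 3x4 + 178x5 ≥ 1093   (silicon)
  0.2x1 + 0.01x2 + 0.1x3 + 0.38x4 + 0.19x5 ≤ 0.5   (sulfur)
  x1 ≤ 3.7
  x2 ≤ 3.1
  x1, x2, x3, x4, x5 ≥ 0.
The cheapest feasible vertex uses only ferrosilicon, silicomanganese; scrap grade A, nickel briquettes, scrap grade B are not used. The carbon and silicon requirements are met with equality.
Optimal quantities: ferrosilicon = 0.8922 kg, silicomanganese = 2.131 kg.
Total cost: 2.29·0.8922 + 1.82·2.131 = 5.9216.

€5.92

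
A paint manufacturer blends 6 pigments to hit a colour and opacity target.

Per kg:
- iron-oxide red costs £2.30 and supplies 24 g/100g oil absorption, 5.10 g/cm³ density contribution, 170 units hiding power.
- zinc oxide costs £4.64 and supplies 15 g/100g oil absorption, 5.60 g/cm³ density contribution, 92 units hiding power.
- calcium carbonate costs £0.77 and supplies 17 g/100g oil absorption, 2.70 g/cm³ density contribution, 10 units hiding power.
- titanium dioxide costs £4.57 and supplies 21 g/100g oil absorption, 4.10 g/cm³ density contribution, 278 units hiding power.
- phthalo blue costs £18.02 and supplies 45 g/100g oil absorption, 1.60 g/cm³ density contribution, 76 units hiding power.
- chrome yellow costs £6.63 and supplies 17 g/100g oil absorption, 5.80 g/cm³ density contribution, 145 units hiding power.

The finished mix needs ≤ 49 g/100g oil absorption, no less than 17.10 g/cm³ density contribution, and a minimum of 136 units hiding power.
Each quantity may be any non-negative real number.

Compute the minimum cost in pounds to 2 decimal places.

This is a linear program. Let x1 = kg of iron-oxide red, x2 = kg of zinc oxide, x3 = kg of calcium carbonate, x4 = kg of titanium dioxide, x5 = kg of phthalo blue, x6 = kg of chrome yellow.
Minimize 2.3x1 + 4.64x2 + 0.77x3 + 4.57x4 + 18.02x5 + 6.63x6 s.t.:
  24x1 + 15x2 + 17x3 + 21x4 + 45x5 + 17x6 ≤ 49   (oil absorption)
  5.1x1 + 5.6x2 + 2.7x3 + 4.1x4 + 1.6x5 + 5.8x6 ≥ 17.1   (density contribution)
  170x1 + 92x2 + 10x3 + 278x4 + 76x5 + 145x6 ≥ 136   (hiding power)
  x1, x2, x3, x4, x5, x6 ≥ 0.
At the optimum only iron-oxide red, zinc oxide are positive (calcium carbonate, titanium dioxide, phthalo blue, chrome yellow = 0). Binding constraints: oil absorption and density contribution.
Solving gives x1 = 0.3092, x2 = 2.772.
Hence cost = 2.3·0.3092 + 4.64·2.772 = £13.5732.

£13.57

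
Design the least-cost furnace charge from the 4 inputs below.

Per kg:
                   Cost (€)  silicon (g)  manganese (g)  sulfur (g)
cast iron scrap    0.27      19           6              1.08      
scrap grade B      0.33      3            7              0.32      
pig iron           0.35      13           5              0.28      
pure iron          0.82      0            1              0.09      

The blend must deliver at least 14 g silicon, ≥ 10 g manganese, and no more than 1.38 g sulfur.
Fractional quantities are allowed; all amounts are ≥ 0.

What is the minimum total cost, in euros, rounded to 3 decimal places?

Set it up as a linear program. Let x1 = kg of cast iron scrap, x2 = kg of scrap grade B, x3 = kg of pig iron, x4 = kg of pure iron.
Minimize 0.27x1 + 0.33x2 + 0.35x3 + 0.82x4 subject to:
  19x1 + 3x2 + 13x3 ≥ 14   (silicon)
  6x1 + 7x2 + 5x3 + 1x4 ≥ 10   (manganese)
  1.08x1 + 0.32x2 + 0.28x3 + 0.09x4 ≤ 1.38   (sulfur)
  x1, x2, x3, x4 ≥ 0.
At the optimum only cast iron scrap, scrap grade B are positive (pig iron, pure iron = 0). Binding constraints: manganese and sulfur.
That vertex is x1 = 1.145, x2 = 0.4468.
Cost = 0.27·1.145 + 0.33·0.4468 = 0.45659.

€0.457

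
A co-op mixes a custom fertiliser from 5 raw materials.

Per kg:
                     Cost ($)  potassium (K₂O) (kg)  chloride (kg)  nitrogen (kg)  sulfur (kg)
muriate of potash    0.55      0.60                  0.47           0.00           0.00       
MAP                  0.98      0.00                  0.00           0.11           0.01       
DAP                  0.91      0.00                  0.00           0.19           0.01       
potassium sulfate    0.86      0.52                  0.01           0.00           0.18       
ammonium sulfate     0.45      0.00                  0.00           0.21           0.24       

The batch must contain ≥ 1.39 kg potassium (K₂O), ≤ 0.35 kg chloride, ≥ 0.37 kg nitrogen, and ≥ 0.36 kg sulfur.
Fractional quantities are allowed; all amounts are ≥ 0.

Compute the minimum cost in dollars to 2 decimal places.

$2.78

Set it up as a linear program. Let x1 = kg of muriate of potash, x2 = kg of MAP, x3 = kg of DAP, x4 = kg of potassium sulfate, x5 = kg of ammonium sulfate.
Minimise 0.55x1 + 0.98x2 + 0.91x3 + 0.86x4 + 0.45x5 subject to:
  0.6x1 + 0.52x4 ≥ 1.39   (potassium (K₂O))
  0.47x1 + 0.01x4 ≤ 0.35   (chloride)
  0.11x2 + 0.19x3 + 0.21x5 ≥ 0.37   (nitrogen)
  0.01x2 + 0.01x3 + 0.18x4 + 0.24x5 ≥ 0.36   (sulfur)
  x1, x2, x3, x4, x5 ≥ 0.
The cheapest feasible vertex uses only muriate of potash, potassium sulfate, ammonium sulfate; MAP, DAP are not used. There the potassium (K₂O), chloride, nitrogen constraints are tight.
So muriate of potash = 0.7051 kg, potassium sulfate = 1.859 kg, ammonium sulfate = 1.762 kg.
Hence cost = 0.55·0.7051 + 0.86·1.859 + 0.45·1.762 = $2.7794.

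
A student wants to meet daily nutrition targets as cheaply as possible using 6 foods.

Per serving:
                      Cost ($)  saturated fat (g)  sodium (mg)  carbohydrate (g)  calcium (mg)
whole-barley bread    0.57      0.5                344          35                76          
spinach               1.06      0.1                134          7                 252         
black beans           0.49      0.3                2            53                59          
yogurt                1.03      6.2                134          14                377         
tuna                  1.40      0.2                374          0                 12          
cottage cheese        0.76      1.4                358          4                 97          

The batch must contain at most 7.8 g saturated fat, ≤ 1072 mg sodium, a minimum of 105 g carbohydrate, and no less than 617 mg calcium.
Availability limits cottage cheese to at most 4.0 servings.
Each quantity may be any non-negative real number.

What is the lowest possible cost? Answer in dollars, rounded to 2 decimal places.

$2.34

Let x1 = servings of whole-barley bread, x2 = servings of spinach, x3 = servings of black beans, x4 = servings of yogurt, x5 = servings of tuna, x6 = servings of cottage cheese.
min 0.57x1 + 1.06x2 + 0.49x3 + 1.03x4 + 1.4x5 + 0.76x6 with:
  0.5x1 + 0.1x2 + 0.3x3 + 6.2x4 + 0.2x5 + 1.4x6 ≤ 7.8   (saturated fat)
  344x1 + 134x2 + 2x3 + 134x4 + 374x5 + 358x6 ≤ 1072   (sodium)
  35x1 + 7x2 + 53x3 + 14x4 + 4x6 ≥ 105   (carbohydrate)
  76x1 + 252x2 + 59x3 + 377x4 + 12x5 + 97x6 ≥ 617   (calcium)
  x6 ≤ 4
  x1, x2, x3, x4, x5, x6 ≥ 0.
The cheapest feasible vertex uses only spinach, black beans, yogurt; whole-barley bread, tuna, cottage cheese are not used. Binding constraints: saturated fat, carbohydrate, calcium.
Optimal quantities: spinach = 0.3102 servings, black beans = 1.63 servings, yogurt = 1.174 servings.
Total cost: 1.06·0.3102 + 0.49·1.63 + 1.03·1.174 = 2.3367.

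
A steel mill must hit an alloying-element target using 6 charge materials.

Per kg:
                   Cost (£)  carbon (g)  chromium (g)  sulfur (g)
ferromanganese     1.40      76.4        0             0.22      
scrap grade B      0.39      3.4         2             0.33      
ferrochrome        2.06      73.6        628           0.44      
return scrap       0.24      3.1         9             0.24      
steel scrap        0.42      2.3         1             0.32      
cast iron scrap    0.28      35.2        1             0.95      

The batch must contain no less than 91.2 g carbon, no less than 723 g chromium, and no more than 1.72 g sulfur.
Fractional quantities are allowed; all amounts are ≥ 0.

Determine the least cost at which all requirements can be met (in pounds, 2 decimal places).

Let x1 = kg of ferromanganese, x2 = kg of scrap grade B, x3 = kg of ferrochrome, x4 = kg of return scrap, x5 = kg of steel scrap, x6 = kg of cast iron scrap.
Minimize 1.4x1 + 0.39x2 + 2.06x3 + 0.24x4 + 0.42x5 + 0.28x6 with:
  76.4x1 + 3.4x2 + 73.6x3 + 3.1x4 + 2.3x5 + 35.2x6 ≥ 91.2   (carbon)
  2x2 + 628x3 + 9x4 + 1x5 + 1x6 ≥ 723   (chromium)
  0.22x1 + 0.33x2 + 0.44x3 + 0.24x4 + 0.32x5 + 0.95x6 ≤ 1.72   (sulfur)
  x1, x2, x3, x4, x5, x6 ≥ 0.
The minimum-cost mix takes nothing from ferromanganese, scrap grade B, return scrap, steel scrap — only ferrochrome, cast iron scrap. The carbon and chromium requirements are met with equality.
So ferrochrome = 1.151 kg, cast iron scrap = 0.1843 kg.
Objective = 2.06·1.151 + 0.28·0.1843 = 2.4227.

£2.42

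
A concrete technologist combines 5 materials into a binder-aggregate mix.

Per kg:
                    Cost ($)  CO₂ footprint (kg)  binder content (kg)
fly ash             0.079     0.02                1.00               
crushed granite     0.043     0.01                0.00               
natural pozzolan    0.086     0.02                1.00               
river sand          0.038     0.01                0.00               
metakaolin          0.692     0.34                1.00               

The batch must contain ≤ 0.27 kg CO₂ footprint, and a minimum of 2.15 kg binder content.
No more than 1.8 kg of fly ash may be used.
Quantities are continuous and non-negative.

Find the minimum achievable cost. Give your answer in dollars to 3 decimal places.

$0.172

Let x1 = kg of fly ash, x2 = kg of crushed granite, x3 = kg of natural pozzolan, x4 = kg of river sand, x5 = kg of metakaolin.
Minimize 0.079x1 + 0.043x2 + 0.086x3 + 0.038x4 + 0.692x5 subject to:
  0.02x1 + 0.01x2 + 0.02x3 + 0.01x4 + 0.34x5 ≤ 0.27   (CO₂ footprint)
  1x1 + 1x3 + 1x5 ≥ 2.15   (binder content)
  x1 ≤ 1.8
  x1, x2, x3, x4, x5 ≥ 0.
The optimal basis is {fly ash, natural pozzolan}; crushed granite, river sand, metakaolin drop out. Binding constraints: binder content and the fly ash cap.
That vertex is x1 = 1.8, x3 = 0.35.
Total cost: 0.079·1.8 + 0.086·0.35 = 0.17230.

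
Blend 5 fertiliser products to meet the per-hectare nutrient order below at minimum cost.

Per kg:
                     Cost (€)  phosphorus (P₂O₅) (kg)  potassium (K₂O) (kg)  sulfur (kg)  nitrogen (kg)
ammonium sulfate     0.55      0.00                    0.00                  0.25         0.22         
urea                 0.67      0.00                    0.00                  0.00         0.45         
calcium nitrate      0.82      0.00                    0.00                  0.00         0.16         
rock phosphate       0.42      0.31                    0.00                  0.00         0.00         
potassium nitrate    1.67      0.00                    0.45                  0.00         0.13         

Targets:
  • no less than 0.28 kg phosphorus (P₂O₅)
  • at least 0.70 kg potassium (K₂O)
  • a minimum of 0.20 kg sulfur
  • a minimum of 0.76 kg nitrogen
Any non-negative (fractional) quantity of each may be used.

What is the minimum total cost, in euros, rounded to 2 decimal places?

This is a linear program. Let x1 = kg of ammonium sulfate, x2 = kg of urea, x3 = kg of calcium nitrate, x4 = kg of rock phosphate, x5 = kg of potassium nitrate.
Minimise 0.55x1 + 0.67x2 + 0.82x3 + 0.42x4 + 1.67x5 s.t.:
  0.31x4 ≥ 0.28   (phosphorus (P₂O₅))
  0.45x5 ≥ 0.7   (potassium (K₂O))
  0.25x1 ≥ 0.2   (sulfur)
  0.22x1 + 0.45x2 + 0.16x3 + 0.13x5 ≥ 0.76   (nitrogen)
  x1, x2, x3, x4, x5 ≥ 0.
The cheapest feasible vertex uses only ammonium sulfate, urea, rock phosphate, potassium nitrate; calcium nitrate is not used. There the phosphorus (P₂O₅), potassium (K₂O), sulfur, nitrogen constraints are tight.
That vertex is x1 = 0.8, x2 = 0.8484, x4 = 0.9032, x5 = 1.556.
Cost = 0.55·0.8 + 0.67·0.8484 + 0.42·0.9032 + 1.67·1.556 = 3.9863.

€3.99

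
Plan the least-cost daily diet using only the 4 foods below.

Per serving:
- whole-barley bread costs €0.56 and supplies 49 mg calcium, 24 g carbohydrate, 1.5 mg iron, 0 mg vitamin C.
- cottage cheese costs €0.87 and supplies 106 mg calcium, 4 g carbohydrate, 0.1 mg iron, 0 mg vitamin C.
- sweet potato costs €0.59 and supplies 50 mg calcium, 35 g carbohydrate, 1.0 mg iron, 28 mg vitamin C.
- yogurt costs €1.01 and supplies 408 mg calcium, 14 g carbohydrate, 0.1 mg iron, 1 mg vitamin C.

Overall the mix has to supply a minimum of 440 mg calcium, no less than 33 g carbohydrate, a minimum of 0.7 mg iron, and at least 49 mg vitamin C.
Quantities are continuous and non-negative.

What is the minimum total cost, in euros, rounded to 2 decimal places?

€1.89

Set it up as a linear program. Let x1 = servings of whole-barley bread, x2 = servings of cottage cheese, x3 = servings of sweet potato, x4 = servings of yogurt.
Minimise 0.56x1 + 0.87x2 + 0.59x3 + 1.01x4 s.t.:
  49x1 + 106x2 + 50x3 + 408x4 ≥ 440   (calcium)
  24x1 + 4x2 + 35x3 + 14x4 ≥ 33   (carbohydrate)
  1.5x1 + 0.1x2 + 1x3 + 0.1x4 ≥ 0.7   (iron)
  28x3 + 1x4 ≥ 49   (vitamin C)
  x1, x2, x3, x4 ≥ 0.
The optimal basis is {sweet potato, yogurt}; whole-barley bread, cottage cheese drop out. The calcium and vitamin C requirements are met with equality.
Optimal quantities: sweet potato = 1.719 servings, yogurt = 0.8678 servings.
Cost = 0.59·1.719 + 1.01·0.8678 = 1.8907.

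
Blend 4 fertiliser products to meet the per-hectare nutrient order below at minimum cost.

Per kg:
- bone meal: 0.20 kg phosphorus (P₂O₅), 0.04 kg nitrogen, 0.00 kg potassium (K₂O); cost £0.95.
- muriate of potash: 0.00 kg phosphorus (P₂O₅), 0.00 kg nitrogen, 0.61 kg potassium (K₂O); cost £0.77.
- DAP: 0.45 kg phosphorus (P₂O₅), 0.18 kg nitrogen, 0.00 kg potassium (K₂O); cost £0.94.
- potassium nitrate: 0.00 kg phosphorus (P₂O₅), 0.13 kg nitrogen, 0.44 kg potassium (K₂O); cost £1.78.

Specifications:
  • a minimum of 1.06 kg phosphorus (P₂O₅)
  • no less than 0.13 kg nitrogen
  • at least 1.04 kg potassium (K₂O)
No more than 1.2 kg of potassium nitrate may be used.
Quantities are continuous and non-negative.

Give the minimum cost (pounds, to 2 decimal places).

Let x1 = kg of bone meal, x2 = kg of muriate of potash, x3 = kg of DAP, x4 = kg of potassium nitrate.
Minimise 0.95x1 + 0.77x2 + 0.94x3 + 1.78x4 with:
  0.2x1 + 0.45x3 ≥ 1.06   (phosphorus (P₂O₅))
  0.04x1 + 0.18x3 + 0.13x4 ≥ 0.13   (nitrogen)
  0.61x2 + 0.44x4 ≥ 1.04   (potassium (K₂O))
  x4 ≤ 1.2
  x1, x2, x3, x4 ≥ 0.
The optimal basis is {muriate of potash, DAP}; bone meal, potassium nitrate drop out. Binding constraints: phosphorus (P₂O₅) and potassium (K₂O).
So muriate of potash = 1.705 kg, DAP = 2.356 kg.
Hence cost = 0.77·1.705 + 0.94·2.356 = £3.5275.

£3.53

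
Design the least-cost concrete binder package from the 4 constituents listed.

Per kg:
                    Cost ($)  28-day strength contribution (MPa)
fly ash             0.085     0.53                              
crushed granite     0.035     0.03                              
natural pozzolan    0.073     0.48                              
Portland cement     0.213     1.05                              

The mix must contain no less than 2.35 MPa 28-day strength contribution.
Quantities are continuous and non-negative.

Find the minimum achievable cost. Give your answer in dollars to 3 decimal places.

$0.357

Let x1 = kg of fly ash, x2 = kg of crushed granite, x3 = kg of natural pozzolan, x4 = kg of Portland cement.
Minimize 0.085x1 + 0.035x2 + 0.073x3 + 0.213x4 s.t.:
  0.53x1 + 0.03x2 + 0.48x3 + 1.05x4 ≥ 2.35   (28-day strength contribution)
  x1, x2, x3, x4 ≥ 0.
The optimal basis is {natural pozzolan}; fly ash, crushed granite, Portland cement drop out. There the 28-day strength contribution constraint is tight.
So natural pozzolan = 4.896 kg.
Total cost: 0.073·4.896 = 0.35741.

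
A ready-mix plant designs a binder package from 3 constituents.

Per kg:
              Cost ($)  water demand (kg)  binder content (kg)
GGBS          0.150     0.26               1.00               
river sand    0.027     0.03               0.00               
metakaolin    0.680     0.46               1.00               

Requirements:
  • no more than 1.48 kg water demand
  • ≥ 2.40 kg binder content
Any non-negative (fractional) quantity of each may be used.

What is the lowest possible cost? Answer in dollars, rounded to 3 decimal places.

Let x1 = kg of GGBS, x2 = kg of river sand, x3 = kg of metakaolin.
Minimise 0.15x1 + 0.027x2 + 0.68x3 s.t.:
  0.26x1 + 0.03x2 + 0.46x3 ≤ 1.48   (water demand)
  1x1 + 1x3 ≥ 2.4   (binder content)
  x1, x2, x3 ≥ 0.
The minimum-cost mix takes nothing from river sand, metakaolin — only GGBS. The binder content requirement is met with equality.
So GGBS = 2.4 kg.
Total cost: 0.15·2.4 = 0.36000.

$0.360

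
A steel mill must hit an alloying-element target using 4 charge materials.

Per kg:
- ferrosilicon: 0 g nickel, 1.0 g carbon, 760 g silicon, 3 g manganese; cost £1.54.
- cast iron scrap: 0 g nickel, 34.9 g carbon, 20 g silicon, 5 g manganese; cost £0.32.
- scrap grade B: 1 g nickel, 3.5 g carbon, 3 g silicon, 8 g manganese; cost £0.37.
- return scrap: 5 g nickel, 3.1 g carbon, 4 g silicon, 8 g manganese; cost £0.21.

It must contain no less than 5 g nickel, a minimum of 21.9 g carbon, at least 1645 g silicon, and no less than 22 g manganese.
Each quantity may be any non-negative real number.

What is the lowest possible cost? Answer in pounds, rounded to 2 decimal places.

£3.79

This is a linear program. Let x1 = kg of ferrosilicon, x2 = kg of cast iron scrap, x3 = kg of scrap grade B, x4 = kg of return scrap.
Minimise 1.54x1 + 0.32x2 + 0.37x3 + 0.21x4 subject to:
  1x3 + 5x4 ≥ 5   (nickel)
  1x1 + 34.9x2 + 3.5x3 + 3.1x4 ≥ 21.9   (carbon)
  760x1 + 20x2 + 3x3 + 4x4 ≥ 1645   (silicon)
  3x1 + 5x2 + 8x3 + 8x4 ≥ 22   (manganese)
  x1, x2, x3, x4 ≥ 0.
The minimum-cost mix takes nothing from scrap grade B — only ferrosilicon, cast iron scrap, return scrap. There the carbon, silicon, manganese constraints are tight.
Optimal quantities: ferrosilicon = 2.145 kg, cast iron scrap = 0.4163 kg, return scrap = 1.686 kg.
Cost = 1.54·2.145 + 0.32·0.4163 + 0.21·1.686 = 3.7906.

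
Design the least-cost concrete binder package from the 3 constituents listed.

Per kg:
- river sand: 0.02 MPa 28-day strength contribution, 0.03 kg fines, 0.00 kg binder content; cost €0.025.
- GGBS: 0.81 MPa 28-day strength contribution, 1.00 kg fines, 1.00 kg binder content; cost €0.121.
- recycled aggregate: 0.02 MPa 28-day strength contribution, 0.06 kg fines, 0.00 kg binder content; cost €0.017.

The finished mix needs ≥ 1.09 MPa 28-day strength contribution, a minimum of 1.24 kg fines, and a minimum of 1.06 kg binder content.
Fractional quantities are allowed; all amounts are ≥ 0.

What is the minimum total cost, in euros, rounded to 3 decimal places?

This is a linear program. Let x1 = kg of river sand, x2 = kg of GGBS, x3 = kg of recycled aggregate.
min 0.025x1 + 0.121x2 + 0.017x3 s.t.:
  0.02x1 + 0.81x2 + 0.02x3 ≥ 1.09   (28-day strength contribution)
  0.03x1 + 1x2 + 0.06x3 ≥ 1.24   (fines)
  1x2 ≥ 1.06   (binder content)
  x1, x2, x3 ≥ 0.
The optimal basis is {GGBS}; river sand, recycled aggregate drop out. Binding constraint: 28-day strength contribution.
Optimal quantities: GGBS = 1.346 kg.
Objective = 0.121·1.346 = 0.16287.

€0.163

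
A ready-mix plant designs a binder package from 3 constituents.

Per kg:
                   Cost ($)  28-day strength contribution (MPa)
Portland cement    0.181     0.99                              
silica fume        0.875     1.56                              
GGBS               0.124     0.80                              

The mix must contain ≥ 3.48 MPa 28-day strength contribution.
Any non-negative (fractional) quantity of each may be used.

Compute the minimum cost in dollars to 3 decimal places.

$0.539

This is a linear program. Let x1 = kg of Portland cement, x2 = kg of silica fume, x3 = kg of GGBS.
min 0.181x1 + 0.875x2 + 0.124x3 subject to:
  0.99x1 + 1.56x2 + 0.8x3 ≥ 3.48   (28-day strength contribution)
  x1, x2, x3 ≥ 0.
The cheapest feasible vertex uses only GGBS; Portland cement, silica fume are not used. There the 28-day strength contribution constraint is tight.
So GGBS = 4.35 kg.
Cost = 0.124·4.35 = 0.53940.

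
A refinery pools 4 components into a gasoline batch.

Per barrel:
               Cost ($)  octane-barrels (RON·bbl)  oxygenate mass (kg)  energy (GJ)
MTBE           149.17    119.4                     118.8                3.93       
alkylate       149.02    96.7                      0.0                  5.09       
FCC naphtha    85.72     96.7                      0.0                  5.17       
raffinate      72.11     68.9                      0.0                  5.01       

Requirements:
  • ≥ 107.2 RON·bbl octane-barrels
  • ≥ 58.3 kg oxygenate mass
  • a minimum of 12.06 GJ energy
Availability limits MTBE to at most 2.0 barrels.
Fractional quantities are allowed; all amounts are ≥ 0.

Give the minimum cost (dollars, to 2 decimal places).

$219.03

Let x1 = barrels of MTBE, x2 = barrels of alkylate, x3 = barrels of FCC naphtha, x4 = barrels of raffinate.
Minimize 149.17x1 + 149.02x2 + 85.72x3 + 72.11x4 s.t.:
  119.4x1 + 96.7x2 + 96.7x3 + 68.9x4 ≥ 107.2   (octane-barrels)
  118.8x1 ≥ 58.3   (oxygenate mass)
  3.93x1 + 5.09x2 + 5.17x3 + 5.01x4 ≥ 12.06   (energy)
  x1 ≤ 2
  x1, x2, x3, x4 ≥ 0.
The minimum-cost mix takes nothing from alkylate, FCC naphtha — only MTBE, raffinate. The oxygenate mass and energy requirements are met with equality.
Optimal quantities: MTBE = 0.490741 barrels, raffinate = 2.02223 barrels.
Total cost: 149.17·0.490741 + 72.11·2.02223 = 219.0268.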